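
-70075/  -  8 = 70075/8 = 8759.38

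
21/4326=1/206 = 0.00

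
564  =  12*47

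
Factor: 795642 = 2^1 * 3^1 * 132607^1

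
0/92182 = 0 = 0.00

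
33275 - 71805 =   -  38530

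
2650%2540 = 110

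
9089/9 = 1009 + 8/9 = 1009.89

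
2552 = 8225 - 5673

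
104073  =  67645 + 36428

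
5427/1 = 5427 = 5427.00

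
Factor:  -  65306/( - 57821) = 2^1 * 67^(- 1 )*863^(-1 )* 32653^1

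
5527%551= 17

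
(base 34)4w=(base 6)440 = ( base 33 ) 53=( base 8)250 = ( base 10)168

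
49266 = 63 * 782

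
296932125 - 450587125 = -153655000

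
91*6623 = 602693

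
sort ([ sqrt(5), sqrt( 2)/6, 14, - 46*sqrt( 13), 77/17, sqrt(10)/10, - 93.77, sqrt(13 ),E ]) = [ - 46*sqrt(13), - 93.77, sqrt( 2)/6, sqrt (10 )/10, sqrt (5),E,sqrt (13), 77/17, 14 ]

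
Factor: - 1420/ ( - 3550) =2^1 *5^( -1) =2/5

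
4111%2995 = 1116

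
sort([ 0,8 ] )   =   [ 0,  8]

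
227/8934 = 227/8934=0.03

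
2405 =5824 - 3419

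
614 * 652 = 400328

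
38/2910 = 19/1455 = 0.01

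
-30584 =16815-47399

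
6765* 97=656205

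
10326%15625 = 10326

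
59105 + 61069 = 120174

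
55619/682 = 55619/682 = 81.55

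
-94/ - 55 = 1 + 39/55 = 1.71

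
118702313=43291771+75410542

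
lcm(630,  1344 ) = 20160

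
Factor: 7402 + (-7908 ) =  - 506 =- 2^1*11^1*23^1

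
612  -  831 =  - 219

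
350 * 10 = 3500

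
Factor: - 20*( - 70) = 2^3*5^2*7^1 = 1400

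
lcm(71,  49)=3479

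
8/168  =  1/21 = 0.05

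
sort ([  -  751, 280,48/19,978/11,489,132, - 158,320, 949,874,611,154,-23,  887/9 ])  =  [-751,  -  158,-23  ,  48/19,  978/11,887/9, 132,154,280, 320,489,611, 874,  949]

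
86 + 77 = 163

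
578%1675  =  578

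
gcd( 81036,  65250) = 18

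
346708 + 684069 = 1030777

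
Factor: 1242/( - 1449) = - 2^1*3^1 * 7^( - 1) = - 6/7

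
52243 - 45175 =7068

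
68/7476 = 17/1869 = 0.01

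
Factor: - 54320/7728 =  - 485/69 = -3^( - 1)  *5^1*23^ ( - 1) * 97^1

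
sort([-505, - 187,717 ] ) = [ - 505, - 187, 717 ]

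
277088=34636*8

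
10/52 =5/26 = 0.19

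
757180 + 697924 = 1455104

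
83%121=83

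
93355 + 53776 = 147131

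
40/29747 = 40/29747 = 0.00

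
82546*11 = 908006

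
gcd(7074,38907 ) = 3537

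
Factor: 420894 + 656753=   1077647 = 17^1*63391^1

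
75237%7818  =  4875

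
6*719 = 4314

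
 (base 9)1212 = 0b1110000110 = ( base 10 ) 902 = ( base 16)386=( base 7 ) 2426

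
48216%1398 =684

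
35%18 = 17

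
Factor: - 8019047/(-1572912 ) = 2^( - 4)*3^( - 3 )*11^ (-1 )*  37^1 * 331^(-1 )*216731^1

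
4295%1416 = 47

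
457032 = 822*556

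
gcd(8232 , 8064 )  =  168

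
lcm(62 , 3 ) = 186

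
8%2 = 0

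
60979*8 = 487832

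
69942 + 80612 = 150554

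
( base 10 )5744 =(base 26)8co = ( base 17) 12EF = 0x1670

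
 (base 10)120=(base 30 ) 40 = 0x78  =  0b1111000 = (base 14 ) 88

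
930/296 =3+21/148=   3.14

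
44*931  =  40964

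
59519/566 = 105 + 89/566 = 105.16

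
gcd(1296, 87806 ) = 2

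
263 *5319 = 1398897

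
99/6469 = 99/6469=0.02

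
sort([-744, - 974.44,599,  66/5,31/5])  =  [-974.44, - 744 , 31/5,66/5 , 599]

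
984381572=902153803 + 82227769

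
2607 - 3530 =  - 923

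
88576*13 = 1151488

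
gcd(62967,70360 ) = 1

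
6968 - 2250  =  4718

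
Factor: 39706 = 2^1 * 19853^1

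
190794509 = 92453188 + 98341321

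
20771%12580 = 8191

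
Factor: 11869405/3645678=2^( - 1)*3^( - 1 ) * 5^1*97^1*709^(-1)*857^(-1)*24473^1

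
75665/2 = 75665/2 = 37832.50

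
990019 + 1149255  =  2139274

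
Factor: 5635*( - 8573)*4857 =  - 3^1 * 5^1 * 7^2*23^1*1619^1*8573^1 =- 234636108735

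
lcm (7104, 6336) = 234432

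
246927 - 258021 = -11094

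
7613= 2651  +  4962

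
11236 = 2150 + 9086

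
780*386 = 301080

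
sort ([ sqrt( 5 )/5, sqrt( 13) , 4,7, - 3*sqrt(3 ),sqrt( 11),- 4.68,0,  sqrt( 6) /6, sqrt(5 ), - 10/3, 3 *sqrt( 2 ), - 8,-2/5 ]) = [ - 8, - 3*sqrt(3), - 4.68, - 10/3,  -  2/5, 0 , sqrt ( 6 )/6,sqrt( 5) /5,sqrt (5 ),sqrt(11),sqrt( 13 ),4,3*sqrt( 2),7]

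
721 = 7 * 103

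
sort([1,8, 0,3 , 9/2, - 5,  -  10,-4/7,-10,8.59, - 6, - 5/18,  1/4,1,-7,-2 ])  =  [ - 10, - 10 ,-7, - 6 , - 5,-2,-4/7,-5/18,0,1/4,  1,1,3,9/2,8, 8.59]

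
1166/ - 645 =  - 2 + 124/645 = -1.81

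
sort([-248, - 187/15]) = [ - 248, - 187/15]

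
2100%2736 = 2100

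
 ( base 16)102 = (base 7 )516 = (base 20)CI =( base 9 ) 316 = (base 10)258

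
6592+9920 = 16512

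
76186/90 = 846 + 23/45 = 846.51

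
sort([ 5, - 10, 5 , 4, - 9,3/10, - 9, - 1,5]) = [ - 10, - 9, - 9,  -  1, 3/10,4,5, 5,5 ] 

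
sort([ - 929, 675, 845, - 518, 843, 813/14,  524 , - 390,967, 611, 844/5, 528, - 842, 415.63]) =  [ - 929, -842 , - 518, -390,813/14, 844/5,  415.63, 524,528, 611,675, 843, 845,967]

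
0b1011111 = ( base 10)95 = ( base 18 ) 55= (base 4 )1133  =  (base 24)3n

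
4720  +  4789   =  9509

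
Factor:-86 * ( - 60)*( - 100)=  - 2^5 * 3^1*5^3 * 43^1=- 516000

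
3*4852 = 14556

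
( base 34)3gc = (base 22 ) 86K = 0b111110111000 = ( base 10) 4024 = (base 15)12d4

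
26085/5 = 5217= 5217.00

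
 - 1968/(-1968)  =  1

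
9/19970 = 9/19970  =  0.00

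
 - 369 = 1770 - 2139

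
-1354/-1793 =1354/1793 = 0.76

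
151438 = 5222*29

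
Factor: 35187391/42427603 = 35187391^1*42427603^( - 1 ) 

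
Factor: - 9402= - 2^1*3^1 * 1567^1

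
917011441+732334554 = 1649345995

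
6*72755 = 436530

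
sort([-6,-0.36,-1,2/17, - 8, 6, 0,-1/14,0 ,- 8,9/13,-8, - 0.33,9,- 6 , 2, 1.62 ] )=[ - 8, - 8,  -  8, - 6, - 6, - 1, - 0.36, - 0.33, -1/14,0 , 0, 2/17,9/13,1.62,2, 6,9]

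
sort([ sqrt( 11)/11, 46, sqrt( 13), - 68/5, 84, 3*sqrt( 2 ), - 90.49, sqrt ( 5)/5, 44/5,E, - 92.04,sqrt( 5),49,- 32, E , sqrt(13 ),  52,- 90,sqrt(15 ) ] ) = [ - 92.04, - 90.49, - 90, - 32, - 68/5,sqrt(11)/11,sqrt(5) /5 , sqrt( 5 ),  E, E , sqrt ( 13 ),sqrt( 13), sqrt( 15),3 * sqrt( 2 ),  44/5,46, 49, 52,  84]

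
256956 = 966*266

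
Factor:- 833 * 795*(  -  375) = 248338125 = 3^2*5^4*7^2*17^1*53^1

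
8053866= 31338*257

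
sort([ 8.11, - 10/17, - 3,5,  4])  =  [ - 3 ,-10/17, 4,5,8.11 ] 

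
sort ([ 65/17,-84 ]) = [-84, 65/17]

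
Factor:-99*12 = - 1188 =- 2^2*3^3*11^1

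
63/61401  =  21/20467 = 0.00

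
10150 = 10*1015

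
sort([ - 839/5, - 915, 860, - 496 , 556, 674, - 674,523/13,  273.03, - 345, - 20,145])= [ - 915, - 674, - 496, - 345, - 839/5, - 20,523/13,145 , 273.03,556,674,860 ]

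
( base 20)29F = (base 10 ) 995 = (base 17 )379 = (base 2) 1111100011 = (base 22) 215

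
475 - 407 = 68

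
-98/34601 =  -14/4943 = -0.00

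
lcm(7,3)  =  21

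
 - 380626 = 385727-766353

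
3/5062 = 3/5062 = 0.00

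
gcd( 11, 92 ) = 1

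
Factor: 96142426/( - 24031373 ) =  - 2^1*24031373^( - 1)*48071213^1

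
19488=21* 928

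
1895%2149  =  1895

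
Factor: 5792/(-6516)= -8/9= - 2^3  *  3^ (  -  2)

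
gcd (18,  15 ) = 3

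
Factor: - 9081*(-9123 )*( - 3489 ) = -289049564907 = - 3^4*1009^1*1163^1*3041^1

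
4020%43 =21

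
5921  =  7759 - 1838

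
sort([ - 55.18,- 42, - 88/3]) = [ - 55.18, -42, - 88/3] 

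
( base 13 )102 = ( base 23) 7a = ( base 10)171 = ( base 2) 10101011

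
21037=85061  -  64024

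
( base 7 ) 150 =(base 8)124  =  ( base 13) 66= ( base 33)2I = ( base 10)84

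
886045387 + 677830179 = 1563875566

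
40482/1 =40482= 40482.00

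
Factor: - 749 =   -  7^1*107^1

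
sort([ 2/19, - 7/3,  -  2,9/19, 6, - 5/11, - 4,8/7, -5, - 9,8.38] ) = [-9, - 5,- 4, - 7/3,  -  2,- 5/11,2/19, 9/19, 8/7,6, 8.38 ] 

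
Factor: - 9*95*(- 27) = 3^5*5^1*19^1=23085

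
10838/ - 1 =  - 10838/1 = - 10838.00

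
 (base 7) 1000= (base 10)343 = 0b101010111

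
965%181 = 60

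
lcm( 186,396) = 12276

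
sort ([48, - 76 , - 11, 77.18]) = [ - 76, - 11, 48,  77.18]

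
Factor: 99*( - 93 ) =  - 9207 = - 3^3*11^1 * 31^1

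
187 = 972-785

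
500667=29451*17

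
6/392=3/196 = 0.02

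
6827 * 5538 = 37807926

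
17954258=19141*938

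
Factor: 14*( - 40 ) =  - 2^4*5^1*7^1  =  - 560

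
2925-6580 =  - 3655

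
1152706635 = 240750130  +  911956505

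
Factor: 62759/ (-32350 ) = -97/50 = -2^( - 1)*5^( - 2)*97^1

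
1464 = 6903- 5439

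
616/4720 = 77/590 = 0.13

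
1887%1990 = 1887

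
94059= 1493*63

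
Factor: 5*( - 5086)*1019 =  - 2^1*5^1 * 1019^1 * 2543^1 = - 25913170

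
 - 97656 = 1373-99029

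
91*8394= 763854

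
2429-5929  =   - 3500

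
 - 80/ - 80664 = 10/10083 = 0.00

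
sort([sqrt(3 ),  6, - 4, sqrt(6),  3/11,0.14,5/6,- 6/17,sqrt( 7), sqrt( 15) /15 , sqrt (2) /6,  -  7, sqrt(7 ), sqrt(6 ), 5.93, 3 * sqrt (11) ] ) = [-7, - 4,-6/17, 0.14, sqrt(2 )/6, sqrt(15) /15, 3/11,5/6, sqrt(3 ),sqrt( 6), sqrt( 6) , sqrt (7 ), sqrt(7),  5.93 , 6, 3 * sqrt (11 )]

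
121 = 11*11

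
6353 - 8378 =  -  2025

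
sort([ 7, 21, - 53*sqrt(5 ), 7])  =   [ - 53*sqrt(5), 7, 7,  21 ]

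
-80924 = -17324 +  - 63600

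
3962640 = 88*45030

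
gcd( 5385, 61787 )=1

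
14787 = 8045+6742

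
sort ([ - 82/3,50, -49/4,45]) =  [-82/3, -49/4 , 45, 50]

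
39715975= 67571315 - 27855340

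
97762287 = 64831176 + 32931111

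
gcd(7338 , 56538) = 6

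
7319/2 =7319/2 =3659.50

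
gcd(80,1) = 1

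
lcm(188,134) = 12596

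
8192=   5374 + 2818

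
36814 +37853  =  74667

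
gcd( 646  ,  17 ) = 17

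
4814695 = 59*81605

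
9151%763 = 758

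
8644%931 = 265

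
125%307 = 125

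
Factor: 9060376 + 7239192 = 2^4*19^1  *53617^1 = 16299568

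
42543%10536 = 399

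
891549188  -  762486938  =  129062250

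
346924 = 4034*86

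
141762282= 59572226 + 82190056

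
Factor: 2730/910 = 3^1 = 3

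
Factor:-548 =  - 2^2*137^1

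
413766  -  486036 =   -  72270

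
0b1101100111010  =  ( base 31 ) 77q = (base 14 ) 277C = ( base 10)6970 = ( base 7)26215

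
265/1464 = 265/1464 = 0.18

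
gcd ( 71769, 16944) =3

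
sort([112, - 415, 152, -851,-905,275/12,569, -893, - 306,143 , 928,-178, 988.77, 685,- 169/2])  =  [  -  905,-893, - 851 ,-415, - 306, - 178, - 169/2, 275/12,112, 143, 152 , 569,685, 928, 988.77 ] 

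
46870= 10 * 4687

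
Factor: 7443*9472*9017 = 2^8*3^2*37^1*71^1*127^1*827^1  =  635699365632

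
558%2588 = 558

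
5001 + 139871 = 144872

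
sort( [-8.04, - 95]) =[- 95,  -  8.04 ] 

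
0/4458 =0 = 0.00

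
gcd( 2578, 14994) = 2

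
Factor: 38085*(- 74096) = -2821946160 = - 2^4*3^1*5^1 * 11^1*421^1*2539^1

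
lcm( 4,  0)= 0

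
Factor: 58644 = 2^2 *3^4 * 181^1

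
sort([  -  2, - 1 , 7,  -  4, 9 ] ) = [ - 4,-2, - 1,  7, 9]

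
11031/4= 11031/4 = 2757.75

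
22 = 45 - 23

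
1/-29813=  - 1/29813 = -0.00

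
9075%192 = 51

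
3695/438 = 3695/438 = 8.44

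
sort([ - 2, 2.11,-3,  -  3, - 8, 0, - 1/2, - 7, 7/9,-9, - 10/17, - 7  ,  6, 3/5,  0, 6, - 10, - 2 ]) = [ - 10,-9, - 8, - 7, - 7, - 3, - 3, - 2, - 2, - 10/17, - 1/2, 0, 0, 3/5, 7/9, 2.11, 6 , 6]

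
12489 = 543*23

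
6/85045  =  6/85045 = 0.00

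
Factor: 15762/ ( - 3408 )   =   - 2^ (-3 )*37^1=- 37/8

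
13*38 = 494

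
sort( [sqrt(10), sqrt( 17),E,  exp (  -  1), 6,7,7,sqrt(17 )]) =[ exp(  -  1 ),E,  sqrt(10 ),sqrt( 17 ),sqrt(17),6,7 , 7 ]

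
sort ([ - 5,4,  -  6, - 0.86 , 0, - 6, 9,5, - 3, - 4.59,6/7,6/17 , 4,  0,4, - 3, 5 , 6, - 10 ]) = [  -  10,-6, - 6,-5, -4.59,- 3, - 3, - 0.86,0,0,6/17, 6/7,4,4,4,5,  5,6,9]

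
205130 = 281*730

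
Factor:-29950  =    -  2^1*5^2*599^1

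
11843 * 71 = 840853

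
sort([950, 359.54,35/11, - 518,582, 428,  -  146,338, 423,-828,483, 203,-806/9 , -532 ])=[ - 828, - 532, - 518, - 146,-806/9, 35/11,203, 338,359.54,423,428,483,582,950]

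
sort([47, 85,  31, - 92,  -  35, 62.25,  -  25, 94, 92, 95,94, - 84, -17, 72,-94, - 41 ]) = [-94, - 92,-84 ,-41 ,-35,-25,-17, 31, 47, 62.25, 72, 85, 92, 94, 94 , 95 ] 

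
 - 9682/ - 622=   4841/311 = 15.57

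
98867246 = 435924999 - 337057753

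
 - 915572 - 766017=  - 1681589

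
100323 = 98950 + 1373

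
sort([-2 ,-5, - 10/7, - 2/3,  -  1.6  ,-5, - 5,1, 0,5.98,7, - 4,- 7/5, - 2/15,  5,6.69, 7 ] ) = [-5,-5, - 5, -4,-2,-1.6,-10/7,-7/5,-2/3, - 2/15,0,1,5 , 5.98, 6.69,7,7]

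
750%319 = 112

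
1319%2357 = 1319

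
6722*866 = 5821252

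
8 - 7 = 1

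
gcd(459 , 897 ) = 3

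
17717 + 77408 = 95125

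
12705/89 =142 + 67/89 = 142.75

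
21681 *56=1214136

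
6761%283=252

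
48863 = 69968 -21105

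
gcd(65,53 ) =1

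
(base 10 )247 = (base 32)7n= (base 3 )100011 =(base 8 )367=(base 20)C7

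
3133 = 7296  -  4163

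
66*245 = 16170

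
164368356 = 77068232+87300124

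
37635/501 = 75 + 20/167 = 75.12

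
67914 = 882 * 77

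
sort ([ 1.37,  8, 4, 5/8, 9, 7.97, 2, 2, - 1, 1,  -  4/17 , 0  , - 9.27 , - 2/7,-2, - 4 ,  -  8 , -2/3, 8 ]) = [ - 9.27, - 8,  -  4,-2,-1, - 2/3,-2/7, - 4/17, 0, 5/8, 1,1.37, 2,2 , 4,  7.97, 8, 8, 9]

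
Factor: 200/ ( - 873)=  -2^3*3^( - 2)*5^2*97^( - 1)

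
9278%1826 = 148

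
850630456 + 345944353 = 1196574809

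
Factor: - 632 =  - 2^3*79^1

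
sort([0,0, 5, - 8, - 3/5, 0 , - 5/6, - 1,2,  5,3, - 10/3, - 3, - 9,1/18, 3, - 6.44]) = [ - 9 , - 8,-6.44, - 10/3 , - 3, - 1, - 5/6,  -  3/5,0,0,0 , 1/18, 2,  3 , 3, 5,5 ]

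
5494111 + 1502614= 6996725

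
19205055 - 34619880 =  - 15414825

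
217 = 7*31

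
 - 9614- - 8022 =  - 1592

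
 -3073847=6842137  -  9915984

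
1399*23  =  32177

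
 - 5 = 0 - 5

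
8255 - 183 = 8072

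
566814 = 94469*6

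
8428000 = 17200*490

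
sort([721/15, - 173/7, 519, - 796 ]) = [-796, - 173/7,721/15, 519] 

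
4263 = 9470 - 5207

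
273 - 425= - 152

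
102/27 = 3+7/9 = 3.78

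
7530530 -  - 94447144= 101977674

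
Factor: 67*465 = 31155 = 3^1*5^1*31^1*67^1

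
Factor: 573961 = 89^1*6449^1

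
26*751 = 19526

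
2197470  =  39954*55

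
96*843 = 80928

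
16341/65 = 251 + 2/5 = 251.40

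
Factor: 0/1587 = 0^1 = 0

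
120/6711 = 40/2237 = 0.02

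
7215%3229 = 757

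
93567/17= 93567/17 = 5503.94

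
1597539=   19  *84081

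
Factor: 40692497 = 23^1*1769239^1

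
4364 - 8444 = -4080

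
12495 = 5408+7087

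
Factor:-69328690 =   -  2^1* 5^1 *1823^1*3803^1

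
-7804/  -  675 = 7804/675 = 11.56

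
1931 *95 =183445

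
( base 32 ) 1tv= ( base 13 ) B97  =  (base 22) 423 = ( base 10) 1983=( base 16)7BF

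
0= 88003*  0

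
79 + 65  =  144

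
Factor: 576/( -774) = - 2^5 * 43^( - 1 ) = - 32/43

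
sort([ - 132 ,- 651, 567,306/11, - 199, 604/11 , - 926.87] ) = [ - 926.87, - 651, - 199,- 132,306/11,604/11, 567 ]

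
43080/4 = 10770 = 10770.00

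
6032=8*754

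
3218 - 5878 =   -  2660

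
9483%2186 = 739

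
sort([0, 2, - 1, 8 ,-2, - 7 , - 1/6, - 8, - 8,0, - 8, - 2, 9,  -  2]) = [ -8, - 8, - 8, - 7,-2, - 2, - 2, - 1 ,-1/6, 0, 0, 2, 8,9]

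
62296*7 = 436072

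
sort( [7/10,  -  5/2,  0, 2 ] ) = [ - 5/2, 0, 7/10, 2 ] 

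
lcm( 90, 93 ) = 2790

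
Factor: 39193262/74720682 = 19596631/37360341 = 3^( - 2)*17^1*73^1 * 227^(-1 )*15791^1*18287^( - 1)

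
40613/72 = 564 + 5/72 = 564.07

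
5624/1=5624 = 5624.00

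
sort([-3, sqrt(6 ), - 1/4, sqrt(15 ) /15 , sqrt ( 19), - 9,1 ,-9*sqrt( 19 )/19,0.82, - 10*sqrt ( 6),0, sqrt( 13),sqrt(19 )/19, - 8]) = [ - 10*sqrt( 6 ), - 9,  -  8,-3, - 9 * sqrt(19 )/19,-1/4,0,sqrt(19 )/19, sqrt( 15)/15, 0.82, 1 , sqrt( 6), sqrt ( 13 ),  sqrt( 19)]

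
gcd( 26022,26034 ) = 6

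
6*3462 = 20772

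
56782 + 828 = 57610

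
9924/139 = 71+ 55/139 = 71.40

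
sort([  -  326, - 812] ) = [ - 812, - 326] 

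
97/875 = 97/875 =0.11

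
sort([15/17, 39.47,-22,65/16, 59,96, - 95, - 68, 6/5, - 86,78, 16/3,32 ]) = [ - 95,-86, - 68,-22,15/17,6/5,  65/16,16/3,32,39.47,59,78, 96 ] 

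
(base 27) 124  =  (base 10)787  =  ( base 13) 487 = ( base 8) 1423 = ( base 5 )11122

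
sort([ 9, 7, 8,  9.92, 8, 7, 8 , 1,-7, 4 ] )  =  [ - 7, 1, 4, 7, 7,8,8, 8, 9 , 9.92]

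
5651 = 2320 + 3331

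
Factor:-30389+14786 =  - 15603 = - 3^1*7^1*743^1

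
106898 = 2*53449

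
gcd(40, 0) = 40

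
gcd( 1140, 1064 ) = 76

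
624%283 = 58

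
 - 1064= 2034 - 3098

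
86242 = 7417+78825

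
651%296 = 59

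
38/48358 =19/24179 = 0.00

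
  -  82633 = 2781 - 85414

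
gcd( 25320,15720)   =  120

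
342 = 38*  9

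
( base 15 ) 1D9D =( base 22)d72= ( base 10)6448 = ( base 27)8mm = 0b1100100110000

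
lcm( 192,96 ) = 192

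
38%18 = 2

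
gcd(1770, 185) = 5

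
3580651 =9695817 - 6115166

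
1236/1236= 1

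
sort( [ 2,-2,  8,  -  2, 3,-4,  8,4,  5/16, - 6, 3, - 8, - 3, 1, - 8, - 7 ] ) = [ - 8, - 8,-7 ,- 6, - 4, - 3,-2, - 2,5/16,1 , 2, 3,  3,4, 8, 8 ] 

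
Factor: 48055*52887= 2541484785= 3^1*5^1*7^1* 17^2 * 61^1*1373^1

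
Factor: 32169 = 3^1*10723^1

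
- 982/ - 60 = 491/30 = 16.37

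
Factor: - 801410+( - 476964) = - 1278374 = - 2^1*661^1*967^1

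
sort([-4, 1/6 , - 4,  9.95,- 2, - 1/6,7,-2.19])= [ - 4, - 4, - 2.19, - 2, - 1/6,1/6, 7, 9.95 ]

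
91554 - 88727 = 2827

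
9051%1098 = 267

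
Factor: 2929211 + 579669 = 2^4 * 5^1*23^1*1907^1 =3508880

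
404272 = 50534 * 8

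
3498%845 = 118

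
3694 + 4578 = 8272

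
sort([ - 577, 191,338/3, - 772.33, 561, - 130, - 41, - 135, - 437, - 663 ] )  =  [ - 772.33, - 663, - 577, - 437, - 135, - 130, - 41,338/3, 191, 561 ] 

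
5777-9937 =-4160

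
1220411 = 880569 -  - 339842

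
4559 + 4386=8945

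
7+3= 10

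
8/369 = 8/369 = 0.02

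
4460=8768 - 4308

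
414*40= 16560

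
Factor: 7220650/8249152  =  3610325/4124576 = 2^( - 5)*5^2*61^( - 1 ) * 2113^( - 1 )*144413^1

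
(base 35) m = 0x16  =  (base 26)m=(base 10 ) 22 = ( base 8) 26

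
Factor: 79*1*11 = 869 = 11^1*79^1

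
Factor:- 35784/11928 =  - 3 = - 3^1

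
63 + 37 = 100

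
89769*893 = 80163717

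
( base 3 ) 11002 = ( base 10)110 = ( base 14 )7C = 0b1101110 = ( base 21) 55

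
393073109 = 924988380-531915271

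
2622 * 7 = 18354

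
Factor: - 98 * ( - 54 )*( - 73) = - 2^2*3^3*7^2 * 73^1 = - 386316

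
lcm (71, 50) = 3550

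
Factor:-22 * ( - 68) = 1496  =  2^3*11^1*17^1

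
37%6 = 1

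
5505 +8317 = 13822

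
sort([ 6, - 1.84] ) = [ - 1.84,6 ]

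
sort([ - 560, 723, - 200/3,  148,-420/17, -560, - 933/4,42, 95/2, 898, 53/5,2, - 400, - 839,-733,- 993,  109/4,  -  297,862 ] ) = [ - 993, - 839, - 733,  -  560, - 560, - 400, - 297,  -  933/4 , - 200/3, - 420/17,  2, 53/5,  109/4, 42, 95/2, 148,  723,862, 898]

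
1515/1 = 1515 = 1515.00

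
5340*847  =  4522980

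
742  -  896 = - 154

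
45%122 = 45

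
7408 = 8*926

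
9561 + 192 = 9753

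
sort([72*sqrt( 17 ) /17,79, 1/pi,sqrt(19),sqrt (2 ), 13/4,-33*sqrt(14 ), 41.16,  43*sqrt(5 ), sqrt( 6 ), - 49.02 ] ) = [  -  33*sqrt( 14 ), - 49.02,1/pi, sqrt( 2) , sqrt (6),13/4, sqrt(19), 72*sqrt( 17) /17, 41.16,79,43*sqrt(5) ]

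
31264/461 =67  +  377/461 = 67.82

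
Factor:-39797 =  - 17^1 * 2341^1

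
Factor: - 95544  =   - 2^3*3^2*1327^1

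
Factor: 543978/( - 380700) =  - 2^( - 1 )*3^( - 2)*5^(  -  2)*643^1 = - 643/450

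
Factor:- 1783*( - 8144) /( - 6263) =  - 2^4 * 509^1*1783^1 * 6263^( - 1 ) = -  14520752/6263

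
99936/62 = 49968/31  =  1611.87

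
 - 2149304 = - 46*46724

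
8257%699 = 568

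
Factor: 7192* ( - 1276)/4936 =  - 2^2*11^1*29^2 *31^1*617^( - 1) = -  1147124/617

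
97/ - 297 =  -97/297 = - 0.33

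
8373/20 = 418 +13/20 = 418.65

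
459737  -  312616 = 147121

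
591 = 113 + 478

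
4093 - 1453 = 2640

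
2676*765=2047140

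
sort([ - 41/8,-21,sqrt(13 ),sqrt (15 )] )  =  [  -  21,-41/8, sqrt(13 ), sqrt( 15) ] 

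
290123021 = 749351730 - 459228709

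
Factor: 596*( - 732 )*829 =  - 2^4*3^1*61^1*149^1*829^1 = - 361669488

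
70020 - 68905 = 1115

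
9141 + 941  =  10082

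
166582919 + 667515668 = 834098587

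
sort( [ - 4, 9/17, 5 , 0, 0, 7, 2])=[ - 4,0,0, 9/17,2, 5, 7] 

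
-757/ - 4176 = 757/4176 = 0.18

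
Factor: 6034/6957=2^1*3^(  -  2 )*7^1*431^1*773^ ( - 1) 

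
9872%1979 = 1956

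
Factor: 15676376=2^3*83^1 * 23609^1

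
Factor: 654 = 2^1*3^1 * 109^1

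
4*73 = 292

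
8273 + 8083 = 16356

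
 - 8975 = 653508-662483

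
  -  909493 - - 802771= -106722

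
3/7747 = 3/7747 = 0.00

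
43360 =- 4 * ( - 10840 )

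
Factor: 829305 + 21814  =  41^1*20759^1=851119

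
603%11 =9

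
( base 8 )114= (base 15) 51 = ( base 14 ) 56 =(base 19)40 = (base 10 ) 76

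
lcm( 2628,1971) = 7884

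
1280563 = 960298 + 320265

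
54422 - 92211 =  - 37789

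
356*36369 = 12947364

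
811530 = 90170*9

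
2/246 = 1/123 = 0.01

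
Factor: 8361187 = 409^1*20443^1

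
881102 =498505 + 382597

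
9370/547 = 17+71/547=17.13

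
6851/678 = 6851/678 = 10.10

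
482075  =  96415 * 5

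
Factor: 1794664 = 2^3*19^1*11807^1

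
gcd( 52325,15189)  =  1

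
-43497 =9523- 53020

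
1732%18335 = 1732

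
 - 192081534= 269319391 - 461400925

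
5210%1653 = 251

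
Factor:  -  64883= -7^1*13^1*23^1*31^1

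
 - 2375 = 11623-13998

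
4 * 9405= 37620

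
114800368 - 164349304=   -  49548936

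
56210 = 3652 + 52558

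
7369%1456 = 89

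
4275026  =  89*48034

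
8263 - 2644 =5619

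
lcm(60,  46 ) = 1380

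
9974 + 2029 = 12003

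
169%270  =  169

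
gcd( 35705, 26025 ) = 5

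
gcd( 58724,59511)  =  1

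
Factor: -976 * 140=  -  2^6 * 5^1*7^1 * 61^1=- 136640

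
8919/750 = 11 + 223/250 = 11.89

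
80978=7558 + 73420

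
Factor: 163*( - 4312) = - 702856=   - 2^3*7^2 * 11^1 *163^1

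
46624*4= 186496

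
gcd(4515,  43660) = 5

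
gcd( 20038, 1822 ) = 2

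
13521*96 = 1298016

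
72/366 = 12/61 = 0.20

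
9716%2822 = 1250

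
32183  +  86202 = 118385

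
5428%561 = 379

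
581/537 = 581/537  =  1.08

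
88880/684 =129 + 161/171=129.94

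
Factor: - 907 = - 907^1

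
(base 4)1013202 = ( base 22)9A2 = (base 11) 3492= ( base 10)4578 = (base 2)1000111100010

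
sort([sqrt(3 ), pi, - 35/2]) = [ - 35/2,sqrt( 3 ), pi] 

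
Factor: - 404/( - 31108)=1/77 = 7^( - 1)*11^(  -  1) 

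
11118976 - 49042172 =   -  37923196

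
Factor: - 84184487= -71^1*1185697^1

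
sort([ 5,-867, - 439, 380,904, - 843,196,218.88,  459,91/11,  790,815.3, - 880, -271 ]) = [ - 880,-867,-843, - 439,-271, 5, 91/11,196, 218.88,380,459 , 790,815.3,904]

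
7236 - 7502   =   - 266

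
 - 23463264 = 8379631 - 31842895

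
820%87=37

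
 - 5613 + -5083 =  - 10696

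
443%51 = 35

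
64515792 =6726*9592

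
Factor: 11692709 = 7^1*307^1*5441^1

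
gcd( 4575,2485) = 5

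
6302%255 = 182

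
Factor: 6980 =2^2*5^1*349^1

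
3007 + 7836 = 10843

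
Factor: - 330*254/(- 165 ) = 508 = 2^2  *  127^1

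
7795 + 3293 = 11088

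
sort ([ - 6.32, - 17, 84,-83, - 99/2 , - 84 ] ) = [ - 84, - 83, - 99/2,-17, - 6.32 , 84 ] 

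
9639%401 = 15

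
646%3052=646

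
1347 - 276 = 1071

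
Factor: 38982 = 2^1*3^1*73^1 * 89^1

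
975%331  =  313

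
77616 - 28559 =49057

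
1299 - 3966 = -2667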